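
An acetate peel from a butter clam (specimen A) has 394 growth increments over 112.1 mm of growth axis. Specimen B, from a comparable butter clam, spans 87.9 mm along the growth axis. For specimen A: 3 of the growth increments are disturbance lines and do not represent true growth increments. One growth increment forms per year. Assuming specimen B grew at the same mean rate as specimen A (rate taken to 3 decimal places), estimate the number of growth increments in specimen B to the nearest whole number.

306 growth increments

Specimen A: adjusted count: 394 − 3 = 391 growth increments.
A: Mean rate = 112.1 mm / 391 years ≈ 0.287 mm per year.
B spans 87.9 / 0.287 = 306.27 years ≈ 306 growth increments.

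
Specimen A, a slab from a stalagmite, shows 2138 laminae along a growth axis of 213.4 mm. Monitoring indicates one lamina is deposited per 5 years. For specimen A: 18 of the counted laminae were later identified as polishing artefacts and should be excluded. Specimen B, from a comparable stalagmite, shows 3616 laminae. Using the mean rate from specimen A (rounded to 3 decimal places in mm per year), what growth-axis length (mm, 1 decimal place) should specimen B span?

Specimen A: after corrections the count is 2138 − 18 = 2120 laminae.
Specimen A: at 5 years per lamina, 2120 × 5 = 10600 years.
A: Mean rate = 213.4 mm / 10600 years ≈ 0.020 mm per year.
Specimen B: 3616 laminae at 5 years each span 3616 × 5 = 18080 years. For B, 0.020 mm/year × 18080 years = 361.6 mm.

361.6 mm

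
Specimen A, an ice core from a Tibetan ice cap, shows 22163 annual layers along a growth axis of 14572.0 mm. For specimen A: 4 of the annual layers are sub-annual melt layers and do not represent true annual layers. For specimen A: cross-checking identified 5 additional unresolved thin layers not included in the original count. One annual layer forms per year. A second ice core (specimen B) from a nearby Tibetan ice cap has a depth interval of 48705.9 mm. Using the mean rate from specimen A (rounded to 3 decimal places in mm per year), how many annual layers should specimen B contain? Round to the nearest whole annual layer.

74134 annual layers

Specimen A: adjusted count: 22163 − 4 + 5 = 22164 annual layers.
A: 14572.0 mm over 22164 years gives 14572.0 / 22164 ≈ 0.657 mm per year.
For B, 48705.9 / 0.657 = 74133.79 years ≈ 74134 annual layers.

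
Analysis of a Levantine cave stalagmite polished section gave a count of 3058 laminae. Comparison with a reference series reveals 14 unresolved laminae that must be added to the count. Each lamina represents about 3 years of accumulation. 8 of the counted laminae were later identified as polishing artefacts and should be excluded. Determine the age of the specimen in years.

9192 yr

After corrections the count is 3058 − 8 + 14 = 3064 laminae.
Multiplying by 3 years per lamina: 3064 × 3 = 9192 years.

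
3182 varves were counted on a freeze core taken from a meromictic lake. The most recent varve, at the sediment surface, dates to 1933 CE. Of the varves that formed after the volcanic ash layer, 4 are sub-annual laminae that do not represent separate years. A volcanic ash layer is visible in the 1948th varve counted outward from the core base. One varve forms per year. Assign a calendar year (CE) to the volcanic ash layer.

703 CE

Between varve 1948 and the sediment surface there are 3182 − 1948 = 1234 varves.
1234 − 4 false = 1230 true varves after the volcanic ash layer.
1933 − 1230 = 703 CE.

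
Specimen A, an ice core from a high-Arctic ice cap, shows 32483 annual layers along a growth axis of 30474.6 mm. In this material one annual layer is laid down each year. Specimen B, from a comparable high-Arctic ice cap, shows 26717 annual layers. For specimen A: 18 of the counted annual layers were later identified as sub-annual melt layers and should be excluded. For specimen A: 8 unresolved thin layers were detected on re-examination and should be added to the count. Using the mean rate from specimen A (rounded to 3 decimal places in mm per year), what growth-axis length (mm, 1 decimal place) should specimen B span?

Specimen A: true annual layer count = 32483 − 18 + 8 = 32473.
A: Mean rate = 30474.6 mm / 32473 years ≈ 0.938 mm/year.
Length of B = 0.938 × 26717 = 25060.5 mm.

25060.5 mm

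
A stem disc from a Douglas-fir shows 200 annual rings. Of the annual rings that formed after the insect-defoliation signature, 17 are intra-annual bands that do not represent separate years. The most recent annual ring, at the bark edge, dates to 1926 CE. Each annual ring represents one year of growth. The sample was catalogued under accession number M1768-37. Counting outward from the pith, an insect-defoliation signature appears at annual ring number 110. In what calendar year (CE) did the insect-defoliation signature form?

1853 CE

200 − 110 = 90 annual rings lie beyond the insect-defoliation signature toward the bark edge.
Removing the 17 false annual rings leaves 90 − 17 = 73 true annual rings beyond the insect-defoliation signature.
Counting back 73 years from 1926 CE places the insect-defoliation signature in 1926 − 73 = 1853 CE.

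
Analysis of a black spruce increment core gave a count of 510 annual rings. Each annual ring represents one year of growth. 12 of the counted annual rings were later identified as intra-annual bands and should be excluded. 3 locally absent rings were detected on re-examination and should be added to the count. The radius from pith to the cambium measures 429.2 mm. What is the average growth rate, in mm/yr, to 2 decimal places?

After corrections the count is 510 − 12 + 3 = 501 annual rings.
429.2 mm over 501 years gives 429.2 / 501 ≈ 0.86 mm/yr.

0.86 mm/yr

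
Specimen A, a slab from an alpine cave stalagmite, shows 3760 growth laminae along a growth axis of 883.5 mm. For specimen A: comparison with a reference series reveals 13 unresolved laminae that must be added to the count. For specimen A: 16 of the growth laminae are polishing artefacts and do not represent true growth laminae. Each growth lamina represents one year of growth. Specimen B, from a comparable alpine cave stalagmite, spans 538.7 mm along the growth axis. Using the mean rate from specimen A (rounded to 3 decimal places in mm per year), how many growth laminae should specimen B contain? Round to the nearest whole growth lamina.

Specimen A: after corrections the count is 3760 − 16 + 13 = 3757 growth laminae.
A: Extension rate ≈ 883.5 / 3757 = 0.235 mm per year.
B spans 538.7 / 0.235 = 2292.34 years ≈ 2292 growth laminae.

2292 growth laminae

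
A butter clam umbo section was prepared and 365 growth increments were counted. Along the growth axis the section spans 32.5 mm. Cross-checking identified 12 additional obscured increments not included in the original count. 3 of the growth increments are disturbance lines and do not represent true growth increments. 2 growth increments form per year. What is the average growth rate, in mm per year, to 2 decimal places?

0.17 mm per year

True growth increment count = 365 − 3 + 12 = 374.
Dividing by 2 growth increments per year: 374 / 2 = 187 years.
Mean rate = 32.5 mm / 187 years ≈ 0.17 mm per year.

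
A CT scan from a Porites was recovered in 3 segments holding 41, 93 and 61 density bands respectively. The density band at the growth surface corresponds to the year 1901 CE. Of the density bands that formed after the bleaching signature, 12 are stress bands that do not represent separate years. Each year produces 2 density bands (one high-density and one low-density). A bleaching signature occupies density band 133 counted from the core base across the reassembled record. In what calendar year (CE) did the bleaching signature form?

Total density bands = 41 + 93 + 61 = 195.
195 − 133 = 62 density bands lie beyond the bleaching signature toward the growth surface.
Removing the 12 false density bands leaves 62 − 12 = 50 true density bands beyond the bleaching signature.
Dividing by 2 density bands per year: 50 / 2 = 25 years.
Counting back 25 years from 1901 CE places the bleaching signature in 1901 − 25 = 1876 CE.

1876 CE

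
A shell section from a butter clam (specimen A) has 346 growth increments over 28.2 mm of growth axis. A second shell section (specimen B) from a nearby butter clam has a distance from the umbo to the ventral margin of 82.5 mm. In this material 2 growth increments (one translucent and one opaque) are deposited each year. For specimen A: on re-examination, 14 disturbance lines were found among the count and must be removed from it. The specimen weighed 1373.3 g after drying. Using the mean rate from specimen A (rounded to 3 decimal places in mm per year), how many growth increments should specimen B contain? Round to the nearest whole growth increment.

Specimen A: correcting the raw count gives 346 − 14 = 332 true growth increments.
Specimen A: dividing by 2 growth increments per year: 332 / 2 = 166 years.
A: Mean rate = 28.2 mm / 166 years ≈ 0.170 mm/yr.
Specimen B: 82.5 mm / 0.170 mm per year = 485.29 years; at 2 growth increments per year that is 485.29 × 2 ≈ 971 growth increments.

971 growth increments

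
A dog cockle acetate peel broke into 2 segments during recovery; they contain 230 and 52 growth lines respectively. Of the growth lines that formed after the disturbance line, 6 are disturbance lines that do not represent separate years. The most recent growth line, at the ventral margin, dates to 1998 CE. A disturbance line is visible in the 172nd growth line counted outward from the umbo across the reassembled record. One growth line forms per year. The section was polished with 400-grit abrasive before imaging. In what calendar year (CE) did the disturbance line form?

1894 CE

Total growth lines = 230 + 52 = 282.
282 − 172 = 110 growth lines lie beyond the disturbance line toward the ventral margin.
110 − 6 false = 104 true growth lines after the disturbance line.
Counting back 104 years from 1998 CE places the disturbance line in 1998 − 104 = 1894 CE.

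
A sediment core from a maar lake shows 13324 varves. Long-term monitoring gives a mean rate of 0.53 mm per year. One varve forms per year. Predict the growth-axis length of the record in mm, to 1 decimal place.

13324 years of growth are recorded.
Length ≈ 0.53 × 13324 = 7061.7 mm.

7061.7 mm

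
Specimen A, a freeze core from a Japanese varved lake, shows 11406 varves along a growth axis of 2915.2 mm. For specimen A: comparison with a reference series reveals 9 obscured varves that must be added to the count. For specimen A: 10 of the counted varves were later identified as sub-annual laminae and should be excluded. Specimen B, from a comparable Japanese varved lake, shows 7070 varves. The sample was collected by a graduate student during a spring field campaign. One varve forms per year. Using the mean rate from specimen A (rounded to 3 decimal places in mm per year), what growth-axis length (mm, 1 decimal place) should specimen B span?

1809.9 mm

Specimen A: correcting the raw count gives 11406 − 10 + 9 = 11405 true varves.
A: 2915.2 mm over 11405 years gives 2915.2 / 11405 ≈ 0.256 mm per year.
Length of B = 0.256 × 7070 = 1809.9 mm.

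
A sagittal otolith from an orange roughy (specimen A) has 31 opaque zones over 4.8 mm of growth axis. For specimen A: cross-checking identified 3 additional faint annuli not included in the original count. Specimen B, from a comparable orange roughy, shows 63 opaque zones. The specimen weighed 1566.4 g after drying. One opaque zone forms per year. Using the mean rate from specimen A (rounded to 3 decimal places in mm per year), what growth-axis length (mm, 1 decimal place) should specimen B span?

8.9 mm

Specimen A: after corrections the count is 31 + 3 = 34 opaque zones.
A: Extension rate ≈ 4.8 / 34 = 0.141 mm per year.
For B, 0.141 mm/year × 63 years = 8.9 mm.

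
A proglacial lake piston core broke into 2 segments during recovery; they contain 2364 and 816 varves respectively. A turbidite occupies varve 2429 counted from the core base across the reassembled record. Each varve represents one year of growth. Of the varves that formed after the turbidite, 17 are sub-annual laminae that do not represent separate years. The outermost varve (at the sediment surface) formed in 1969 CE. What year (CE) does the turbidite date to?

Total varves = 2364 + 816 = 3180.
3180 − 2429 = 751 varves lie beyond the turbidite toward the sediment surface.
Excluding 17 false varves: 751 − 17 = 734.
The varve at the sediment surface is 1969 CE, so the turbidite dates to 1969 − 734 = 1235 CE.

1235 CE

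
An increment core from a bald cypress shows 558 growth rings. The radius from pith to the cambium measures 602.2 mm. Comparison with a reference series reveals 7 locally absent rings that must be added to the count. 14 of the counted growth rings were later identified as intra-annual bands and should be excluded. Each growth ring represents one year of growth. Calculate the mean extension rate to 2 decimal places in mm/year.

True growth ring count = 558 − 14 + 7 = 551.
Mean rate = 602.2 mm / 551 years ≈ 1.09 mm/year.

1.09 mm/year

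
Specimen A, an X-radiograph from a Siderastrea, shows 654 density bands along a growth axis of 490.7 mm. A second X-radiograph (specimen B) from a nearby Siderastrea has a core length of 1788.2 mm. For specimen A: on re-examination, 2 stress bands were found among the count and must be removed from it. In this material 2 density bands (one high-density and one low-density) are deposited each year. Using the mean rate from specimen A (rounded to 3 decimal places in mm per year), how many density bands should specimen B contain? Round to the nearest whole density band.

2376 density bands

Specimen A: true density band count = 654 − 2 = 652.
Specimen A: with 2 density bands per year, 652 / 2 = 326 years.
A: Mean rate = 490.7 mm / 326 years ≈ 1.505 mm/yr.
Specimen B: 1788.2 mm / 1.505 mm per year = 1188.17 years; at 2 density bands per year that is 1188.17 × 2 ≈ 2376 density bands.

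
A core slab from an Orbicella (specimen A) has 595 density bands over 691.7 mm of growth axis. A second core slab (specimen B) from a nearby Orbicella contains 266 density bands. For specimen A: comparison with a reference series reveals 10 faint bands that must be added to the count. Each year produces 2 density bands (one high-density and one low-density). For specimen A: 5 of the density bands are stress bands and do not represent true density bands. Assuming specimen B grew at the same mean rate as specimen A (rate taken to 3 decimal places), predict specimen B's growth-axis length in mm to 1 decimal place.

306.7 mm

Specimen A: correcting the raw count gives 595 − 5 + 10 = 600 true density bands.
Specimen A: 600 density bands at 2 per year is 600 / 2 = 300 years.
A: 691.7 mm over 300 years gives 691.7 / 300 ≈ 2.306 mm/yr.
Specimen B: with 2 density bands per year, 266 / 2 = 133 years. B's length ≈ 2.306 × 133 = 306.7 mm.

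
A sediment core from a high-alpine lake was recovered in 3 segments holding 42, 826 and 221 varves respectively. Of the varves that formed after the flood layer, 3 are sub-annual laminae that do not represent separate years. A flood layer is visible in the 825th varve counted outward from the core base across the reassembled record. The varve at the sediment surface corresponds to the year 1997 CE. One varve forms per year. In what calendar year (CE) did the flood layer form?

1736 CE

Total varves = 42 + 826 + 221 = 1089.
The flood layer sits at varve 825 from the core base, so 1089 − 825 = 264 varves formed after it.
264 − 3 false = 261 true varves after the flood layer.
1997 − 261 = 1736 CE.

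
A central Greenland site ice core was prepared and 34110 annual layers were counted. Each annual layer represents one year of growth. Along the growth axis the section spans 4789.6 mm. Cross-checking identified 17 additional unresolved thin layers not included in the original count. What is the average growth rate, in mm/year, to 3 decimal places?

0.140 mm/year

Adjusted count: 34110 + 17 = 34127 annual layers.
4789.6 mm over 34127 years gives 4789.6 / 34127 ≈ 0.140 mm/year.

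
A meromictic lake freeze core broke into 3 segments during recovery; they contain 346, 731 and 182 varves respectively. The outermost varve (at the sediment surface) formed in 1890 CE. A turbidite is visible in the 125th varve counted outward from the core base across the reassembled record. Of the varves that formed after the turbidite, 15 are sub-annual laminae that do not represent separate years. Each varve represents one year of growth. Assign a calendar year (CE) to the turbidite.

771 CE

Total varves = 346 + 731 + 182 = 1259.
Between varve 125 and the sediment surface there are 1259 − 125 = 1134 varves.
1134 − 15 false = 1119 true varves after the turbidite.
1890 − 1119 = 771 CE.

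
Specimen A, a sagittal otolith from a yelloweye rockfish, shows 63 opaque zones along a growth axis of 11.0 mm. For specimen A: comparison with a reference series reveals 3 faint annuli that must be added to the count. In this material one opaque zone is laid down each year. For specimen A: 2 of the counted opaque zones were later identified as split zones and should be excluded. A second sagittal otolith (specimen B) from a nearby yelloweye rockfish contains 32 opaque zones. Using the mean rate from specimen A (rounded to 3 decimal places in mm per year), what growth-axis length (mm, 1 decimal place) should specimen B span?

5.5 mm

Specimen A: true opaque zone count = 63 − 2 + 3 = 64.
A: Extension rate ≈ 11.0 / 64 = 0.172 mm/yr.
For B, 0.172 mm/year × 32 years = 5.5 mm.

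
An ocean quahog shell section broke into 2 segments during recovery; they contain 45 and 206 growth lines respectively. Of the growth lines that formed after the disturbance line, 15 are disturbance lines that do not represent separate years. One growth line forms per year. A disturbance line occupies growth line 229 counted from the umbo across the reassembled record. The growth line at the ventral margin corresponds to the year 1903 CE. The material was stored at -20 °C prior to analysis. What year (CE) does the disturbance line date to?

1896 CE

Total growth lines = 45 + 206 = 251.
Between growth line 229 and the ventral margin there are 251 − 229 = 22 growth lines.
Excluding 15 false growth lines: 22 − 15 = 7.
Counting back 7 years from 1903 CE places the disturbance line in 1903 − 7 = 1896 CE.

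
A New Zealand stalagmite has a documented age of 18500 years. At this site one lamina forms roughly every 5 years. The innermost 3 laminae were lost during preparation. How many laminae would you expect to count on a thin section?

3697 laminae

At 5 years per lamina, 18500 / 5 = 3700 laminae are expected.
3700 − 3 missed = 3697 laminae expected in the prepared section.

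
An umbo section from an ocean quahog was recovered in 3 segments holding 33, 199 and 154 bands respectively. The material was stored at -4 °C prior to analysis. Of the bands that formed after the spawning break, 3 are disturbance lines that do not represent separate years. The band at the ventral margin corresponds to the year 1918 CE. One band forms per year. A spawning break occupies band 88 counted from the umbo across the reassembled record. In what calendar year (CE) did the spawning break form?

Total bands = 33 + 199 + 154 = 386.
386 − 88 = 298 bands lie beyond the spawning break toward the ventral margin.
Removing the 3 false bands leaves 298 − 3 = 295 true bands beyond the spawning break.
Counting back 295 years from 1918 CE places the spawning break in 1918 − 295 = 1623 CE.

1623 CE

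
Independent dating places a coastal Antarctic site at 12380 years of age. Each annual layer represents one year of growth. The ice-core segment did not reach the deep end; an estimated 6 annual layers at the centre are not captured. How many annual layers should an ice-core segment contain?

At one annual layer per year, 12380 years correspond to 12380 annual layers.
12380 − 6 missed = 12374 annual layers expected in the prepared section.

12374 annual layers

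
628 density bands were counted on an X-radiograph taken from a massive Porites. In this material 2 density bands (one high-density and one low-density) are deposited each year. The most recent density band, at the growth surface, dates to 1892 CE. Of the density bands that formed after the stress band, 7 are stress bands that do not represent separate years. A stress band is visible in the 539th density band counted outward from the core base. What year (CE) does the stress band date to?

The stress band sits at density band 539 from the core base, so 628 − 539 = 89 density bands formed after it.
Excluding 7 false density bands: 89 − 7 = 82.
With 2 density bands per year, 82 / 2 = 41 years.
Counting back 41 years from 1892 CE places the stress band in 1892 − 41 = 1851 CE.

1851 CE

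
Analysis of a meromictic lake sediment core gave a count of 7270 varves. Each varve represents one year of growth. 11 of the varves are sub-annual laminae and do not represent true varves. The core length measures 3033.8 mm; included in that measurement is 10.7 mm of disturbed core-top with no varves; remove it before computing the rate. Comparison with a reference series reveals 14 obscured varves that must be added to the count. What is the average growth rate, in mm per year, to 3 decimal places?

0.416 mm per year

Adjusted count: 7270 − 11 + 14 = 7273 varves.
Removing the 10.7 mm offcut leaves 3033.8 − 10.7 = 3023.1 mm.
3023.1 mm over 7273 years gives 3023.1 / 7273 ≈ 0.416 mm per year.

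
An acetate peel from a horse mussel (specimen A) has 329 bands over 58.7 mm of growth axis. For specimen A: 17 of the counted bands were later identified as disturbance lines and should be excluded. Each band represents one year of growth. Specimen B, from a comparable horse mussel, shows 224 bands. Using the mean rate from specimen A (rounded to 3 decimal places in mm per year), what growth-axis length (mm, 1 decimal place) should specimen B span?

Specimen A: after corrections the count is 329 − 17 = 312 bands.
A: 58.7 mm over 312 years gives 58.7 / 312 ≈ 0.188 mm per year.
For B, 0.188 mm/year × 224 years = 42.1 mm.

42.1 mm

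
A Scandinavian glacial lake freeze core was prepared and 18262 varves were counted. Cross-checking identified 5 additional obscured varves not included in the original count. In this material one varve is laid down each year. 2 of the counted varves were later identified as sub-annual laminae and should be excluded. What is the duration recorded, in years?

18265 years

Adjusted count: 18262 − 2 + 5 = 18265 varves.
With a one-to-one varve periodicity this is 18265 years.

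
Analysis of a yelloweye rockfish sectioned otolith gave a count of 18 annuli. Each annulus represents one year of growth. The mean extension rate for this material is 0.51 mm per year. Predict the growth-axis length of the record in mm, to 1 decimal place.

9.2 mm

18 years of growth are recorded.
Length ≈ 0.51 × 18 = 9.2 mm.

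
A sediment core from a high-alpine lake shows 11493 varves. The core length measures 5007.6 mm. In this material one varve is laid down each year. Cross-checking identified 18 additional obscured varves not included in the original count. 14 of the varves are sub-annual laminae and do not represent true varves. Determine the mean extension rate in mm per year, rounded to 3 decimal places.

0.436 mm per year

After corrections the count is 11493 − 14 + 18 = 11497 varves.
Mean rate = 5007.6 mm / 11497 years ≈ 0.436 mm per year.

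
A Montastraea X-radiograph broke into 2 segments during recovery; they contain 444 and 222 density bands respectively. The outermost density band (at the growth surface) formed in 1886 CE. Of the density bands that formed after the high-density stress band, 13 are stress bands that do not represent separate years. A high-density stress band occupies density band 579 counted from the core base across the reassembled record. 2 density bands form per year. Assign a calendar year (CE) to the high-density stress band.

Total density bands = 444 + 222 = 666.
666 − 579 = 87 density bands lie beyond the high-density stress band toward the growth surface.
Removing the 13 false density bands leaves 87 − 13 = 74 true density bands beyond the high-density stress band.
Dividing by 2 density bands per year: 74 / 2 = 37 years.
The density band at the growth surface is 1886 CE, so the high-density stress band dates to 1886 − 37 = 1849 CE.

1849 CE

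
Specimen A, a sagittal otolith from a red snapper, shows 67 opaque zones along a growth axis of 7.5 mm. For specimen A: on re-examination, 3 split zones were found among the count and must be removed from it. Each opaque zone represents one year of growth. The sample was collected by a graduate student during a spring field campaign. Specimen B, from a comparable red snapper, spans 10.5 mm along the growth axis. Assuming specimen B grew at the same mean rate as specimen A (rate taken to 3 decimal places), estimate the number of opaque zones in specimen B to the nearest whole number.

90 opaque zones

Specimen A: correcting the raw count gives 67 − 3 = 64 true opaque zones.
A: Extension rate ≈ 7.5 / 64 = 0.117 mm per year.
For B, 10.5 / 0.117 = 89.74 years ≈ 90 opaque zones.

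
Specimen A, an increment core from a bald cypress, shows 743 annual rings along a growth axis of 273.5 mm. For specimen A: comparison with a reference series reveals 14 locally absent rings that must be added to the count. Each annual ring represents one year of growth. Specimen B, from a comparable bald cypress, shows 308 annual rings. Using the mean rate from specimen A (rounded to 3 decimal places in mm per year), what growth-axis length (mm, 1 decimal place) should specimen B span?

Specimen A: correcting the raw count gives 743 + 14 = 757 true annual rings.
A: Extension rate ≈ 273.5 / 757 = 0.361 mm/year.
For B, 0.361 mm/year × 308 years = 111.2 mm.

111.2 mm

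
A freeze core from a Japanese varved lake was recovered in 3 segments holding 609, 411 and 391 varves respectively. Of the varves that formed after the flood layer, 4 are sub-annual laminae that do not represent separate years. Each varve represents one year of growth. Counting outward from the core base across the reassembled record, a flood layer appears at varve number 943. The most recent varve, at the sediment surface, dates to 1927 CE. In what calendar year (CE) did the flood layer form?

1463 CE

Total varves = 609 + 411 + 391 = 1411.
The flood layer sits at varve 943 from the core base, so 1411 − 943 = 468 varves formed after it.
Removing the 4 false varves leaves 468 − 4 = 464 true varves beyond the flood layer.
1927 − 464 = 1463 CE.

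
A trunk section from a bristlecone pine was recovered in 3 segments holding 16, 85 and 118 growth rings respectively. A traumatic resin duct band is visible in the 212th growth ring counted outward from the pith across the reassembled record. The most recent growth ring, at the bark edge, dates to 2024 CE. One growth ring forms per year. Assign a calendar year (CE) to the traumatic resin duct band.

2017 CE

Total growth rings = 16 + 85 + 118 = 219.
The traumatic resin duct band sits at growth ring 212 from the pith, so 219 − 212 = 7 growth rings formed after it.
The growth ring at the bark edge is 2024 CE, so the traumatic resin duct band dates to 2024 − 7 = 2017 CE.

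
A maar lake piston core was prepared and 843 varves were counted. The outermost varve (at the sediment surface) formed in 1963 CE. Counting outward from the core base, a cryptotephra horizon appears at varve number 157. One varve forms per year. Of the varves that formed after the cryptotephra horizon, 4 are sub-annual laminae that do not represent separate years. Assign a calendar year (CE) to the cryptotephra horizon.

The cryptotephra horizon sits at varve 157 from the core base, so 843 − 157 = 686 varves formed after it.
686 − 4 false = 682 true varves after the cryptotephra horizon.
1963 − 682 = 1281 CE.

1281 CE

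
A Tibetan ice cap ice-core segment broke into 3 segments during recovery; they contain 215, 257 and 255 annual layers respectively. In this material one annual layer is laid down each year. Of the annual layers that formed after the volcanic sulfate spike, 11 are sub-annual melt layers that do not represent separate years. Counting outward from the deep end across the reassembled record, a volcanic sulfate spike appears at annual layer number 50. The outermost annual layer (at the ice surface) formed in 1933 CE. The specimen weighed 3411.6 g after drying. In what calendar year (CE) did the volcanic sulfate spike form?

1267 CE

Total annual layers = 215 + 257 + 255 = 727.
The volcanic sulfate spike sits at annual layer 50 from the deep end, so 727 − 50 = 677 annual layers formed after it.
677 − 11 false = 666 true annual layers after the volcanic sulfate spike.
The annual layer at the ice surface is 1933 CE, so the volcanic sulfate spike dates to 1933 − 666 = 1267 CE.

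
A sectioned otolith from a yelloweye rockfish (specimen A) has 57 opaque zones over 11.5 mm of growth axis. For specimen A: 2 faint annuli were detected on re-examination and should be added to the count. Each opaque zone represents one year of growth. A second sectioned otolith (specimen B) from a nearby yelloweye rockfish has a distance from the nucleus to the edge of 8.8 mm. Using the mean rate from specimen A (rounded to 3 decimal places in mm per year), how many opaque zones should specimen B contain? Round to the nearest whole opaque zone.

45 opaque zones

Specimen A: true opaque zone count = 57 + 2 = 59.
A: Mean rate = 11.5 mm / 59 years ≈ 0.195 mm/yr.
Specimen B: 8.8 mm / 0.195 mm per year = 45.13 years ≈ 45 opaque zones.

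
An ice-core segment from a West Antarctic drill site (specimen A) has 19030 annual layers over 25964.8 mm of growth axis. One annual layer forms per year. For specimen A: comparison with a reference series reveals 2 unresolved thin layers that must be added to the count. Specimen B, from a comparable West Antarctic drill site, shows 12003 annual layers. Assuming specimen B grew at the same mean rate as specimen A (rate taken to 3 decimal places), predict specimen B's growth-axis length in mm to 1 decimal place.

16372.1 mm

Specimen A: true annual layer count = 19030 + 2 = 19032.
A: Extension rate ≈ 25964.8 / 19032 = 1.364 mm/year.
For B, 1.364 mm/year × 12003 years = 16372.1 mm.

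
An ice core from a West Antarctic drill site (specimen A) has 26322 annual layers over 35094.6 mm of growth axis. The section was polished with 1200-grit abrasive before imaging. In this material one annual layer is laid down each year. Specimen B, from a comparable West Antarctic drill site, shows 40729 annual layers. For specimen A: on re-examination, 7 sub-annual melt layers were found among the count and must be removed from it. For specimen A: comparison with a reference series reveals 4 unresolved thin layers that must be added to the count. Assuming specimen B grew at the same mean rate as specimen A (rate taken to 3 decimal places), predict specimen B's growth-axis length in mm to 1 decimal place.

54291.8 mm

Specimen A: correcting the raw count gives 26322 − 7 + 4 = 26319 true annual layers.
A: Mean rate = 35094.6 mm / 26319 years ≈ 1.333 mm/year.
For B, 1.333 mm/year × 40729 years = 54291.8 mm.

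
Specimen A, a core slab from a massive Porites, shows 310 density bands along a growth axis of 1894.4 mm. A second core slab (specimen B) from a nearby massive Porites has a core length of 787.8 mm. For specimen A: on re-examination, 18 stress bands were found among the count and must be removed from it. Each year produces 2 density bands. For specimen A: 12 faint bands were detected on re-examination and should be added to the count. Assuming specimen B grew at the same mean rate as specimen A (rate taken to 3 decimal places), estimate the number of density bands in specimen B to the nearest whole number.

Specimen A: correcting the raw count gives 310 − 18 + 12 = 304 true density bands.
Specimen A: dividing by 2 density bands per year: 304 / 2 = 152 years.
A: 1894.4 mm over 152 years gives 1894.4 / 152 ≈ 12.463 mm per year.
For B, 787.8 / 12.463 = 63.21 years; at 2 density bands per year that is 63.21 × 2 ≈ 126 density bands.

126 density bands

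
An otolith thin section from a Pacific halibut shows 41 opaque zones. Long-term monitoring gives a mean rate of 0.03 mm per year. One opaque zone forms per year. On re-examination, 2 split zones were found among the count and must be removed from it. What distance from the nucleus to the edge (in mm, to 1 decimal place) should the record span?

After corrections the count is 41 − 2 = 39 opaque zones.
Length ≈ 0.03 × 39 = 1.2 mm.

1.2 mm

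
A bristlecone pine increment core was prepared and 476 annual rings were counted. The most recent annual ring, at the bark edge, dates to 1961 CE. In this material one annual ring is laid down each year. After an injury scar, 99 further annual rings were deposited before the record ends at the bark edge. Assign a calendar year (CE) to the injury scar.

1862 CE

99 annual rings post-date the injury scar.
1961 − 99 = 1862 CE.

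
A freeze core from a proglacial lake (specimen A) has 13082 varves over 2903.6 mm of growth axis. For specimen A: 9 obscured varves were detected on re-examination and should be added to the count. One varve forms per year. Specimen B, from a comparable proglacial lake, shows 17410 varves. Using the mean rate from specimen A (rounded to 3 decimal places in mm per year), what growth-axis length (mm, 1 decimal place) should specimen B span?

3865.0 mm

Specimen A: correcting the raw count gives 13082 + 9 = 13091 true varves.
A: Extension rate ≈ 2903.6 / 13091 = 0.222 mm/yr.
For B, 0.222 mm/year × 17410 years = 3865.0 mm.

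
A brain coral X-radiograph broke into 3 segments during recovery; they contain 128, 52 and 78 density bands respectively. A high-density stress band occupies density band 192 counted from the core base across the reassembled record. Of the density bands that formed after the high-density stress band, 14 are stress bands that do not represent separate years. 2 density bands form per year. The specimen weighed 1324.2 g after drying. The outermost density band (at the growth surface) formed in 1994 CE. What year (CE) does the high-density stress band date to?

1968 CE

Total density bands = 128 + 52 + 78 = 258.
The high-density stress band sits at density band 192 from the core base, so 258 − 192 = 66 density bands formed after it.
Removing the 14 false density bands leaves 66 − 14 = 52 true density bands beyond the high-density stress band.
52 density bands at 2 per year is 52 / 2 = 26 years.
The density band at the growth surface is 1994 CE, so the high-density stress band dates to 1994 − 26 = 1968 CE.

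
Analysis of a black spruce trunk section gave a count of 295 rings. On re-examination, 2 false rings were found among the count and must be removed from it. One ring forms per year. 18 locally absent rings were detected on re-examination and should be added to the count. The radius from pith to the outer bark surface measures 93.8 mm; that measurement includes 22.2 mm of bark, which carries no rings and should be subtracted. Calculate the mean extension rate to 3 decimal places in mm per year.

0.230 mm per year

True ring count = 295 − 2 + 18 = 311.
Net length = 93.8 − 22.2 = 71.6 mm.
Mean rate = 71.6 mm / 311 years ≈ 0.230 mm per year.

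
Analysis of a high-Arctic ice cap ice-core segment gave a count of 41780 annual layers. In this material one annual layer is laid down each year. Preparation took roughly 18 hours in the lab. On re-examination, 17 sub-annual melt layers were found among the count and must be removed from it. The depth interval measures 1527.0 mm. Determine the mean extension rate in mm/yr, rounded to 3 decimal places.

After corrections the count is 41780 − 17 = 41763 annual layers.
Mean rate = 1527.0 mm / 41763 years ≈ 0.037 mm/yr.

0.037 mm/yr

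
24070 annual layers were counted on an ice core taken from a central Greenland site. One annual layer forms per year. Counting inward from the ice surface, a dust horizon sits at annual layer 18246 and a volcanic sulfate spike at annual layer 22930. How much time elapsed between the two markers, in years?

22930 − 18246 = 4684 annual layers lie between the two events.
At one annual layer per year, 4684 years elapsed between them.

4684 years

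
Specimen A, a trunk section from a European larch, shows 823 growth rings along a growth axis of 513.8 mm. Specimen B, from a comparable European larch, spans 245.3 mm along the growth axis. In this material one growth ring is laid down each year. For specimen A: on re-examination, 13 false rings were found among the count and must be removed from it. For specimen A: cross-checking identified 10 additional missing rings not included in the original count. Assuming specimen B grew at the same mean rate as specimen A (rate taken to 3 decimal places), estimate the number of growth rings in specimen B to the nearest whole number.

391 growth rings

Specimen A: after corrections the count is 823 − 13 + 10 = 820 growth rings.
A: Extension rate ≈ 513.8 / 820 = 0.627 mm/yr.
B spans 245.3 / 0.627 = 391.23 years ≈ 391 growth rings.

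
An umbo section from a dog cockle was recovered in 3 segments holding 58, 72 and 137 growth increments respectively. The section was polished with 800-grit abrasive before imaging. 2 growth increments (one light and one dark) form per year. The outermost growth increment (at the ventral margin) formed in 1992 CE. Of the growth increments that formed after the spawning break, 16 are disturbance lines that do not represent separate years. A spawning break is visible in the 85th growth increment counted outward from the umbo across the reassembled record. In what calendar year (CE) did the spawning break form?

1909 CE

Total growth increments = 58 + 72 + 137 = 267.
Between growth increment 85 and the ventral margin there are 267 − 85 = 182 growth increments.
Removing the 16 false growth increments leaves 182 − 16 = 166 true growth increments beyond the spawning break.
Dividing by 2 growth increments per year: 166 / 2 = 83 years.
The growth increment at the ventral margin is 1992 CE, so the spawning break dates to 1992 − 83 = 1909 CE.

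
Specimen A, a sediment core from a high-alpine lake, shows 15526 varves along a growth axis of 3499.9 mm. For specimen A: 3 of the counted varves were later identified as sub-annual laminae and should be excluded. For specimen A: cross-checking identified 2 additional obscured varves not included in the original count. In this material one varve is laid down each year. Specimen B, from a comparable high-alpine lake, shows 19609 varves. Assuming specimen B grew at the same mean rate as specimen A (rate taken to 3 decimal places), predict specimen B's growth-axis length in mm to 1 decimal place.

Specimen A: true varve count = 15526 − 3 + 2 = 15525.
A: 3499.9 mm over 15525 years gives 3499.9 / 15525 ≈ 0.225 mm per year.
For B, 0.225 mm/year × 19609 years = 4412.0 mm.

4412.0 mm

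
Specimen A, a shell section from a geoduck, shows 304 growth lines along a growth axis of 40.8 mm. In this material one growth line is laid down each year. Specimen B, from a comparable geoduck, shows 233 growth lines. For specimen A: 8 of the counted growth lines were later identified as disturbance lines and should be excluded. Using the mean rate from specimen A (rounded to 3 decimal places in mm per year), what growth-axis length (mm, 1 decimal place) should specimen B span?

32.2 mm

Specimen A: correcting the raw count gives 304 − 8 = 296 true growth lines.
A: 40.8 mm over 296 years gives 40.8 / 296 ≈ 0.138 mm/year.
For B, 0.138 mm/year × 233 years = 32.2 mm.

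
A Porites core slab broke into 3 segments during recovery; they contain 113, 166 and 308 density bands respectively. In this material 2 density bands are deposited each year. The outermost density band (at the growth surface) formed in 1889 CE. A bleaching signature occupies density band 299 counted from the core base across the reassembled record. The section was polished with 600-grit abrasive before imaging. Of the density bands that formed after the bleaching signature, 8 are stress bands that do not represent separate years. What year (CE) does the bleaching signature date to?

Total density bands = 113 + 166 + 308 = 587.
Between density band 299 and the growth surface there are 587 − 299 = 288 density bands.
Excluding 8 false density bands: 288 − 8 = 280.
With 2 density bands per year, 280 / 2 = 140 years.
Counting back 140 years from 1889 CE places the bleaching signature in 1889 − 140 = 1749 CE.

1749 CE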